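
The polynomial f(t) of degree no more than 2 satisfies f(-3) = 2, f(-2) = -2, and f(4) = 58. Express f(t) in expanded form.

f(t) = 2t^2 + 6t + 2

Write f(t) = at^2 + bt + c. Substituting each data point gives a linear system:
  9a - 3b + c = 2
  4a - 2b + c = -2
  16a + 4b + c = 58
Solving the system yields a = 2, b = 6, c = 2.
So f(t) = 2t^2 + 6t + 2.
Check: f(-3) = 2. ✓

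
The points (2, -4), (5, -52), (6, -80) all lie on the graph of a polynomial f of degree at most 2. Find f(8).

-154

Using the Lagrange interpolation formula with nodes 2, 5, 6:
  L_0(u) = (u - 5)(u - 6) / 12
  L_1(u) = (u - 2)(u - 6) / -3
  L_2(u) = (u - 2)(u - 5) / 4
Then f(u) = -4·L_0(u) - 52·L_1(u) - 80·L_2(u).
Expanding and collecting terms gives f(u) = -3u² + 5u - 2.
Evaluating at u = 8: f(8) = -154.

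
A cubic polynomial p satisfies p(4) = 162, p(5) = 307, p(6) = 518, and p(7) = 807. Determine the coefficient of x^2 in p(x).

3

Write p(x) = ax^3 + bx^2 + cx + d. Substituting each data point gives a linear system:
  64a + 16b + 4c + d = 162
  125a + 25b + 5c + d = 307
  216a + 36b + 6c + d = 518
  343a + 49b + 7c + d = 807
Solving the system yields a = 2, b = 3, c = -4, d = 2.
So p(x) = 2x^3 + 3x^2 - 4x + 2.
The coefficient of x^2 is 3.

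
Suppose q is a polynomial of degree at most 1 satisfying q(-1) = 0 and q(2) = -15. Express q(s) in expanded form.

q(s) = -5s - 5

Using the Lagrange interpolation formula with nodes -1, 2:
  L_0(s) = (s - 2) / -3
  L_1(s) = (s + 1) / 3
Then q(s) = 0·L_0(s) - 15·L_1(s).
Expanding and collecting terms gives q(s) = -5s - 5.
Check: q(2) = -15. ✓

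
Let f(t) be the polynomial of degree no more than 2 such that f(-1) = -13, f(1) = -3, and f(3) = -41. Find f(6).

-188

Write f(t) = at^2 + bt + c. Substituting each data point gives a linear system:
  a - b + c = -13
  a + b + c = -3
  9a + 3b + c = -41
Solving the system yields a = -6, b = 5, c = -2.
So f(t) = -6t^2 + 5t - 2.
Then f(6) = -188.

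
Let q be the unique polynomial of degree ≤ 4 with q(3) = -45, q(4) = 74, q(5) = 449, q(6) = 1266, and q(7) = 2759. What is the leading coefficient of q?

Write q(t) = at^4 + bt^3 + ct^2 + dt + e. Substituting each data point gives a linear system:
  81a + 27b + 9c + 3d + e = -45
  256a + 64b + 16c + 4d + e = 74
  625a + 125b + 25c + 5d + e = 449
  1296a + 216b + 36c + 6d + e = 1266
  2401a + 343b + 49c + 7d + e = 2759
Solving the system yields a = 2, b = -5, c = -6, d = -4, e = -6.
So q(t) = 2t⁴ - 5t³ - 6t² - 4t - 6.
The leading coefficient is 2.

2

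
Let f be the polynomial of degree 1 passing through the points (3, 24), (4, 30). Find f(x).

f(x) = 6x + 6

Write f(x) = ax + b. Substituting each data point gives a linear system:
  3a + b = 24
  4a + b = 30
Solving the system yields a = 6, b = 6.
So f(x) = 6x + 6.
Check: f(3) = 24. ✓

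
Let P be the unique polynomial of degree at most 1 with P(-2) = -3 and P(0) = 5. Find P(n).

Write P(n) = an + b. Substituting each data point gives a linear system:
  -2a + b = -3
  b = 5
Solving the system yields a = 4, b = 5.
So P(n) = 4n + 5.
Check: P(0) = 5. ✓

P(n) = 4n + 5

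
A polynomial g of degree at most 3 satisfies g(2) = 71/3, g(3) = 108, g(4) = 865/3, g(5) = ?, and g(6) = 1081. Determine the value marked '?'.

On equispaced nodes a degree-3 polynomial has vanishing fourth forward difference, so
  g(2) - 4·g(3) + 6·g(4) - 4·g(5) + g(6) = 0.
Substituting the known values and solving for g(5):
  -4·g(5) = -7208/3
  g(5) = 1802/3.

1802/3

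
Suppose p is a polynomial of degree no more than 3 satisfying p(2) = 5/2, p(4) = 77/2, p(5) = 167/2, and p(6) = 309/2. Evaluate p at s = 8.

Using the Lagrange interpolation formula with nodes 2, 4, 5, 6:
  L_0(s) = (s - 4)(s - 5)(s - 6) / -24
  L_1(s) = (s - 2)(s - 5)(s - 6) / 4
  L_2(s) = (s - 2)(s - 4)(s - 6) / -3
  L_3(s) = (s - 2)(s - 4)(s - 5) / 8
Then p(s) = 5/2·L_0(s) + 77/2·L_1(s) + 167/2·L_2(s) + 309/2·L_3(s).
Expanding and collecting terms gives p(s) = s^3 - 2s^2 + 2s - 3/2.
Evaluating at s = 8: p(8) = 797/2.

797/2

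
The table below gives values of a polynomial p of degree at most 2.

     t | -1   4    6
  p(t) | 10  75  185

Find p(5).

124

Using the Lagrange interpolation formula with nodes -1, 4, 6:
  L_0(t) = (t - 4)(t - 6) / 35
  L_1(t) = (t + 1)(t - 6) / -10
  L_2(t) = (t + 1)(t - 4) / 14
Then p(t) = 10·L_0(t) + 75·L_1(t) + 185·L_2(t).
Expanding and collecting terms gives p(t) = 6t² - 5t - 1.
Evaluating at t = 5: p(5) = 124.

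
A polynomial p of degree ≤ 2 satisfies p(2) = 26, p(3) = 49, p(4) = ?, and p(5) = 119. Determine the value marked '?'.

The 3 known points determine the degree-2 polynomial uniquely.
Write p(t) = at^2 + bt + c. Substituting each data point gives a linear system:
  4a + 2b + c = 26
  9a + 3b + c = 49
  25a + 5b + c = 119
Solving the system yields a = 4, b = 3, c = 4.
So p(t) = 4t² + 3t + 4.
Then p(4) = 80.

80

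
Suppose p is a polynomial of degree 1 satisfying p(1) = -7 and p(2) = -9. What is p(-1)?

Write p(u) = au + b. Substituting each data point gives a linear system:
  a + b = -7
  2a + b = -9
Solving the system yields a = -2, b = -5.
So p(u) = -2u - 5.
Then p(-1) = -3.

-3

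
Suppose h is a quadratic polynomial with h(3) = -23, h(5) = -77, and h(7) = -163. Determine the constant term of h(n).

Write h(n) = an^2 + bn + c. Substituting each data point gives a linear system:
  9a + 3b + c = -23
  25a + 5b + c = -77
  49a + 7b + c = -163
Solving the system yields a = -4, b = 5, c = -2.
So h(n) = -4n^2 + 5n - 2.
The constant term is -2.

-2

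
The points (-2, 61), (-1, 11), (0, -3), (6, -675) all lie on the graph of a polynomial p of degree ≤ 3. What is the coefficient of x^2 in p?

6

Write p(x) = ax^3 + bx^2 + cx + d. Substituting each data point gives a linear system:
  -8a + 4b - 2c + d = 61
  -a + b - c + d = 11
  d = -3
  216a + 36b + 6c + d = -675
Solving the system yields a = -4, b = 6, c = -4, d = -3.
So p(x) = -4x³ + 6x² - 4x - 3.
The coefficient of x^2 is 6.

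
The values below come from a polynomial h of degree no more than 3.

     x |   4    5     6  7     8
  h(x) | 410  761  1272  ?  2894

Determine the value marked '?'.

The 4 known points determine the degree-3 polynomial uniquely.
Write h(x) = ax^3 + bx^2 + cx + d. Substituting each data point gives a linear system:
  64a + 16b + 4c + d = 410
  125a + 25b + 5c + d = 761
  216a + 36b + 6c + d = 1272
  512a + 64b + 8c + d = 2894
Solving the system yields a = 5, b = 5, c = 1, d = 6.
So h(x) = 5x³ + 5x² + x + 6.
Then h(7) = 1973.

1973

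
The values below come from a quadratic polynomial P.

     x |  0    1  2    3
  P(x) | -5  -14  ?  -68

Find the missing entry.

-35

The 3 known points determine the degree-2 polynomial uniquely.
Write P(x) = ax^2 + bx + c. Substituting each data point gives a linear system:
  c = -5
  a + b + c = -14
  9a + 3b + c = -68
Solving the system yields a = -6, b = -3, c = -5.
So P(x) = -6x^2 - 3x - 5.
Then P(2) = -35.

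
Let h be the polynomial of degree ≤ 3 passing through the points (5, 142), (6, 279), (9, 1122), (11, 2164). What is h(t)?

Using the Lagrange interpolation formula with nodes 5, 6, 9, 11:
  L_0(t) = (t - 6)(t - 9)(t - 11) / -24
  L_1(t) = (t - 5)(t - 9)(t - 11) / 15
  L_2(t) = (t - 5)(t - 6)(t - 11) / -24
  L_3(t) = (t - 5)(t - 6)(t - 9) / 60
Then h(t) = 142·L_0(t) + 279·L_1(t) + 1122·L_2(t) + 2164·L_3(t).
Expanding and collecting terms gives h(t) = 2t^3 - 4t^2 - t - 3.
Check: h(6) = 279. ✓

h(t) = 2t^3 - 4t^2 - t - 3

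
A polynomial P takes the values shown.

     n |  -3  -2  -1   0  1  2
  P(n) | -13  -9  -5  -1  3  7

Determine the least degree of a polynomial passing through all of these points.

Forward differences of the values at n = -3, -2, -1, 0, 1, 2:
  P  : -13  -9  -5  -1  3  7
  Δ  : 4  4  4  4  4
  Δ^2: 0  0  0  0
  Δ^3: 0  0  0
  Δ^4: 0  0
  Δ^5: 0
The first differences are constant (4) and nonzero, while all higher differences vanish, so the minimal degree is 1.

1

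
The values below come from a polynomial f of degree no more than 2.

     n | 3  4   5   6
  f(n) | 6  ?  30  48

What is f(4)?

The 3 known points determine the degree-2 polynomial uniquely.
Write f(n) = an^2 + bn + c. Substituting each data point gives a linear system:
  9a + 3b + c = 6
  25a + 5b + c = 30
  36a + 6b + c = 48
Solving the system yields a = 2, b = -4, c = 0.
So f(n) = 2n^2 - 4n.
Then f(4) = 16.

16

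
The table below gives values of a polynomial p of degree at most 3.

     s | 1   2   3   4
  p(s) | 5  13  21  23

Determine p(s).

Using the Lagrange interpolation formula with nodes 1, 2, 3, 4:
  L_0(s) = (s - 2)(s - 3)(s - 4) / -6
  L_1(s) = (s - 1)(s - 3)(s - 4) / 2
  L_2(s) = (s - 1)(s - 2)(s - 4) / -2
  L_3(s) = (s - 1)(s - 2)(s - 3) / 6
Then p(s) = 5·L_0(s) + 13·L_1(s) + 21·L_2(s) + 23·L_3(s).
Expanding and collecting terms gives p(s) = -s^3 + 6s^2 - 3s + 3.
Check: p(1) = 5. ✓

p(s) = -s^3 + 6s^2 - 3s + 3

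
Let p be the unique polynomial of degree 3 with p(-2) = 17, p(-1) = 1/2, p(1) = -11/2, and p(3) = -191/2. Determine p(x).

Using the Lagrange interpolation formula with nodes -2, -1, 1, 3:
  L_0(x) = (x + 1)(x - 1)(x - 3) / -15
  L_1(x) = (x + 2)(x - 1)(x - 3) / 8
  L_2(x) = (x + 2)(x + 1)(x - 3) / -12
  L_3(x) = (x + 2)(x + 1)(x - 1) / 40
Then p(x) = 17·L_0(x) + 1/2·L_1(x) - 11/2·L_2(x) - 191/2·L_3(x).
Expanding and collecting terms gives p(x) = -3x^3 - (3/2)x^2 - 1.
Check: p(-1) = 1/2. ✓

p(x) = -3x^3 - (3/2)x^2 - 1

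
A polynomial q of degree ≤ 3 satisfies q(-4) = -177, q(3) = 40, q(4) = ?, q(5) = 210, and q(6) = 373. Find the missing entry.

The 4 known points determine the degree-3 polynomial uniquely.
Write q(u) = au^3 + bu^2 + cu + d. Substituting each data point gives a linear system:
  -64a + 16b - 4c + d = -177
  27a + 9b + 3c + d = 40
  125a + 25b + 5c + d = 210
  216a + 36b + 6c + d = 373
Solving the system yields a = 2, b = -2, c = 3, d = -5.
So q(u) = 2u^3 - 2u^2 + 3u - 5.
Then q(4) = 103.

103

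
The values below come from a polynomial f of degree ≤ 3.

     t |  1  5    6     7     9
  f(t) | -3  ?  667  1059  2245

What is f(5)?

The 4 known points determine the degree-3 polynomial uniquely.
Write f(t) = at^3 + bt^2 + ct + d. Substituting each data point gives a linear system:
  a + b + c + d = -3
  216a + 36b + 6c + d = 667
  343a + 49b + 7c + d = 1059
  729a + 81b + 9c + d = 2245
Solving the system yields a = 3, b = 1, c = -2, d = -5.
So f(t) = 3t^3 + t^2 - 2t - 5.
Then f(5) = 385.

385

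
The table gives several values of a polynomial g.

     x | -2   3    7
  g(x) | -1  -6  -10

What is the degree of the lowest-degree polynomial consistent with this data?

Divided differences on the nodes -2, 3, 7:
  order 0: -1  -6  -10
  order 1: -1  -1
  order 2: 0
The order-1 divided differences are all -1 (nonzero) and every higher order vanishes, so the data lies on a polynomial of degree exactly 1.

1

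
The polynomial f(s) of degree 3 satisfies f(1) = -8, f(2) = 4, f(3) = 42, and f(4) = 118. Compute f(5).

244

Write f(s) = as^3 + bs^2 + cs + d. Substituting each data point gives a linear system:
  a + b + c + d = -8
  8a + 4b + 2c + d = 4
  27a + 9b + 3c + d = 42
  64a + 16b + 4c + d = 118
Solving the system yields a = 2, b = 1, c = -5, d = -6.
So f(s) = 2s^3 + s^2 - 5s - 6.
Then f(5) = 244.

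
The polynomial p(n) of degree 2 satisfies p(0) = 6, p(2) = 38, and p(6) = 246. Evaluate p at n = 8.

422

Using the Lagrange interpolation formula with nodes 0, 2, 6:
  L_0(n) = (n - 2)(n - 6) / 12
  L_1(n) = n(n - 6) / -8
  L_2(n) = n(n - 2) / 24
Then p(n) = 6·L_0(n) + 38·L_1(n) + 246·L_2(n).
Expanding and collecting terms gives p(n) = 6n² + 4n + 6.
Evaluating at n = 8: p(8) = 422.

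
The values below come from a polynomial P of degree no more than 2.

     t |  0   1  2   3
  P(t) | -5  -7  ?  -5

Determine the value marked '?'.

On equispaced nodes a degree-2 polynomial has vanishing third forward difference, so
  - P(0) + 3·P(1) - 3·P(2) + P(3) = 0.
Substituting the known values and solving for P(2):
  -3·P(2) = 21
  P(2) = -7.

-7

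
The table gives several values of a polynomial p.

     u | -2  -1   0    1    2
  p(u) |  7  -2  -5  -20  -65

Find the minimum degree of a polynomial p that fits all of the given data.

Forward differences of the values at u = -2, -1, 0, 1, 2:
  p  : 7  -2  -5  -20  -65
  Δ  : -9  -3  -15  -45
  Δ^2: 6  -12  -30
  Δ^3: -18  -18
  Δ^4: 0
The third differences are constant (-18) and nonzero, while all higher differences vanish, so the minimal degree is 3.

3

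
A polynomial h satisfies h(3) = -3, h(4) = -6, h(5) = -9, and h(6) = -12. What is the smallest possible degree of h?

1

Forward differences of the values at s = 3, 4, 5, 6:
  h  : -3  -6  -9  -12
  Δ  : -3  -3  -3
  Δ^2: 0  0
  Δ^3: 0
The first differences are constant (-3) and nonzero, while all higher differences vanish, so the minimal degree is 1.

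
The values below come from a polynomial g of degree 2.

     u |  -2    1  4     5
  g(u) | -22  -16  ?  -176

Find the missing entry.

The 3 known points determine the degree-2 polynomial uniquely.
Write g(u) = au^2 + bu + c. Substituting each data point gives a linear system:
  4a - 2b + c = -22
  a + b + c = -16
  25a + 5b + c = -176
Solving the system yields a = -6, b = -4, c = -6.
So g(u) = -6u² - 4u - 6.
Then g(4) = -118.

-118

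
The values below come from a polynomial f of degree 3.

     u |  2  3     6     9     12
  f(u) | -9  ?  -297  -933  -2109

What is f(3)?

-39

The 4 known points determine the degree-3 polynomial uniquely.
Write f(u) = au^3 + bu^2 + cu + d. Substituting each data point gives a linear system:
  8a + 4b + 2c + d = -9
  216a + 36b + 6c + d = -297
  729a + 81b + 9c + d = -933
  1728a + 144b + 12c + d = -2109
Solving the system yields a = -1, b = -3, c = 4, d = 3.
So f(u) = -u^3 - 3u^2 + 4u + 3.
Then f(3) = -39.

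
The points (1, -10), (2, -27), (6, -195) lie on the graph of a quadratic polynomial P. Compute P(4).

-91

Write P(u) = au^2 + bu + c. Substituting each data point gives a linear system:
  a + b + c = -10
  4a + 2b + c = -27
  36a + 6b + c = -195
Solving the system yields a = -5, b = -2, c = -3.
So P(u) = -5u² - 2u - 3.
Then P(4) = -91.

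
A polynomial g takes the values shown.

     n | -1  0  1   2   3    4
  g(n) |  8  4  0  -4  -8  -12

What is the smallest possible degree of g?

Forward differences of the values at n = -1, 0, 1, 2, 3, 4:
  g  : 8  4  0  -4  -8  -12
  Δ  : -4  -4  -4  -4  -4
  Δ^2: 0  0  0  0
  Δ^3: 0  0  0
  Δ^4: 0  0
  Δ^5: 0
The first differences are constant (-4) and nonzero, while all higher differences vanish, so the minimal degree is 1.

1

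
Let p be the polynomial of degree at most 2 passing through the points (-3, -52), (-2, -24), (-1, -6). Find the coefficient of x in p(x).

3

Write p(x) = ax^2 + bx + c. Substituting each data point gives a linear system:
  9a - 3b + c = -52
  4a - 2b + c = -24
  a - b + c = -6
Solving the system yields a = -5, b = 3, c = 2.
So p(x) = -5x^2 + 3x + 2.
The coefficient of x is 3.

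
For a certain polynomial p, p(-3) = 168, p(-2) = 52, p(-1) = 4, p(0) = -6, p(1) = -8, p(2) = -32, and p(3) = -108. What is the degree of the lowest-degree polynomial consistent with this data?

Forward differences of the values at s = -3, -2, -1, 0, 1, 2, 3:
  p  : 168  52  4  -6  -8  -32  -108
  Δ  : -116  -48  -10  -2  -24  -76
  Δ^2: 68  38  8  -22  -52
  Δ^3: -30  -30  -30  -30
  Δ^4: 0  0  0
  Δ^5: 0  0
  Δ^6: 0
The third differences are constant (-30) and nonzero, while all higher differences vanish, so the minimal degree is 3.

3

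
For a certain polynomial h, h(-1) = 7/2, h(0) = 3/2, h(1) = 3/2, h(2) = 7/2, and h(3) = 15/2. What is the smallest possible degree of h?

Forward differences of the values at x = -1, 0, 1, 2, 3:
  h  : 7/2  3/2  3/2  7/2  15/2
  Δ  : -2  0  2  4
  Δ^2: 2  2  2
  Δ^3: 0  0
  Δ^4: 0
The second differences are constant (2) and nonzero, while all higher differences vanish, so the minimal degree is 2.

2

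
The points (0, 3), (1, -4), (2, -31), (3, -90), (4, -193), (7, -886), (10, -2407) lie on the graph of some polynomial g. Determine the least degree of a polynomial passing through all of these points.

3

Divided differences on the nodes 0, 1, 2, 3, 4, 7, 10:
  order 0: 3  -4  -31  -90  -193  -886  -2407
  order 1: -7  -27  -59  -103  -231  -507
  order 2: -10  -16  -22  -32  -46
  order 3: -2  -2  -2  -2
  order 4: 0  0  0
  order 5: 0  0
  order 6: 0
The order-3 divided differences are all -2 (nonzero) and every higher order vanishes, so the data lies on a polynomial of degree exactly 3.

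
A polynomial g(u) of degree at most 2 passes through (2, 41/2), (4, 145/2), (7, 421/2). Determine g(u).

g(u) = 4u^2 + 2u + 1/2

Using the Lagrange interpolation formula with nodes 2, 4, 7:
  L_0(u) = (u - 4)(u - 7) / 10
  L_1(u) = (u - 2)(u - 7) / -6
  L_2(u) = (u - 2)(u - 4) / 15
Then g(u) = 41/2·L_0(u) + 145/2·L_1(u) + 421/2·L_2(u).
Expanding and collecting terms gives g(u) = 4u² + 2u + 1/2.
Check: g(7) = 421/2. ✓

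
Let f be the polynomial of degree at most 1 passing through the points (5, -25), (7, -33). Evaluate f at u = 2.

Using the Lagrange interpolation formula with nodes 5, 7:
  L_0(u) = (u - 7) / -2
  L_1(u) = (u - 5) / 2
Then f(u) = -25·L_0(u) - 33·L_1(u).
Expanding and collecting terms gives f(u) = -4u - 5.
Evaluating at u = 2: f(2) = -13.

-13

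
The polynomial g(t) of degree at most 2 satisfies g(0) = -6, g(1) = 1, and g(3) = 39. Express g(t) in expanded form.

g(t) = 4t^2 + 3t - 6

Write g(t) = at^2 + bt + c. Substituting each data point gives a linear system:
  c = -6
  a + b + c = 1
  9a + 3b + c = 39
Solving the system yields a = 4, b = 3, c = -6.
So g(t) = 4t^2 + 3t - 6.
Check: g(3) = 39. ✓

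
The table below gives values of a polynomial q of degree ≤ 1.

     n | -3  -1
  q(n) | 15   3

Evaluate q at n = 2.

Using the Lagrange interpolation formula with nodes -3, -1:
  L_0(n) = (n + 1) / -2
  L_1(n) = (n + 3) / 2
Then q(n) = 15·L_0(n) + 3·L_1(n).
Expanding and collecting terms gives q(n) = -6n - 3.
Evaluating at n = 2: q(2) = -15.

-15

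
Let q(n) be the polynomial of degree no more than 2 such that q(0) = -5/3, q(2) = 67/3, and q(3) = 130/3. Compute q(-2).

-5/3

Write q(n) = an^2 + bn + c. Substituting each data point gives a linear system:
  c = -5/3
  4a + 2b + c = 67/3
  9a + 3b + c = 130/3
Solving the system yields a = 3, b = 6, c = -5/3.
So q(n) = 3n^2 + 6n - 5/3.
Then q(-2) = -5/3.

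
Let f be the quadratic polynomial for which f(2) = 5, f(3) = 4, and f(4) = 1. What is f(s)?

f(s) = -s^2 + 4s + 1

Write f(s) = as^2 + bs + c. Substituting each data point gives a linear system:
  4a + 2b + c = 5
  9a + 3b + c = 4
  16a + 4b + c = 1
Solving the system yields a = -1, b = 4, c = 1.
So f(s) = -s² + 4s + 1.
Check: f(4) = 1. ✓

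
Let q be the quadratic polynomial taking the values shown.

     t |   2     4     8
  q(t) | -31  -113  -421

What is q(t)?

q(t) = -6t^2 - 5t + 3

Write q(t) = at^2 + bt + c. Substituting each data point gives a linear system:
  4a + 2b + c = -31
  16a + 4b + c = -113
  64a + 8b + c = -421
Solving the system yields a = -6, b = -5, c = 3.
So q(t) = -6t^2 - 5t + 3.
Check: q(2) = -31. ✓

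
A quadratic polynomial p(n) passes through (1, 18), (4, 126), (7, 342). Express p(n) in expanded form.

p(n) = 6n^2 + 6n + 6

Write p(n) = an^2 + bn + c. Substituting each data point gives a linear system:
  a + b + c = 18
  16a + 4b + c = 126
  49a + 7b + c = 342
Solving the system yields a = 6, b = 6, c = 6.
So p(n) = 6n² + 6n + 6.
Check: p(7) = 342. ✓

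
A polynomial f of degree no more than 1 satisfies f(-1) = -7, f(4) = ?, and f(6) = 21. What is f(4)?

The 2 known points determine the degree-1 polynomial uniquely.
Write f(t) = at + b. Substituting each data point gives a linear system:
  -a + b = -7
  6a + b = 21
Solving the system yields a = 4, b = -3.
So f(t) = 4t - 3.
Then f(4) = 13.

13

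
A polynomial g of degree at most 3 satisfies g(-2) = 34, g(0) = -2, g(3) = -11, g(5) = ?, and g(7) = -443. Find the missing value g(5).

The 4 known points determine the degree-3 polynomial uniquely.
Write g(n) = an^3 + bn^2 + cn + d. Substituting each data point gives a linear system:
  -8a + 4b - 2c + d = 34
  d = -2
  27a + 9b + 3c + d = -11
  343a + 49b + 7c + d = -443
Solving the system yields a = -2, b = 5, c = 0, d = -2.
So g(n) = -2n^3 + 5n^2 - 2.
Then g(5) = -127.

-127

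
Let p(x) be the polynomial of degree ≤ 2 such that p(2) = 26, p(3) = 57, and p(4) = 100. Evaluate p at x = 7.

301

Using the Lagrange interpolation formula with nodes 2, 3, 4:
  L_0(x) = (x - 3)(x - 4) / 2
  L_1(x) = (x - 2)(x - 4) / -1
  L_2(x) = (x - 2)(x - 3) / 2
Then p(x) = 26·L_0(x) + 57·L_1(x) + 100·L_2(x).
Expanding and collecting terms gives p(x) = 6x² + x.
Evaluating at x = 7: p(7) = 301.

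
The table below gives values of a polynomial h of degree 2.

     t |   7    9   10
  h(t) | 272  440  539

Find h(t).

h(t) = 5t^2 + 4t - 1

Using the Lagrange interpolation formula with nodes 7, 9, 10:
  L_0(t) = (t - 9)(t - 10) / 6
  L_1(t) = (t - 7)(t - 10) / -2
  L_2(t) = (t - 7)(t - 9) / 3
Then h(t) = 272·L_0(t) + 440·L_1(t) + 539·L_2(t).
Expanding and collecting terms gives h(t) = 5t^2 + 4t - 1.
Check: h(10) = 539. ✓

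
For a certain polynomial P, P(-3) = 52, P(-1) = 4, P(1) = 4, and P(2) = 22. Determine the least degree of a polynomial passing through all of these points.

2

Divided differences on the nodes -3, -1, 1, 2:
  order 0: 52  4  4  22
  order 1: -24  0  18
  order 2: 6  6
  order 3: 0
The order-2 divided differences are all 6 (nonzero) and every higher order vanishes, so the data lies on a polynomial of degree exactly 2.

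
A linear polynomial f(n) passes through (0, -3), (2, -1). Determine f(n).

Using the Lagrange interpolation formula with nodes 0, 2:
  L_0(n) = (n - 2) / -2
  L_1(n) = n / 2
Then f(n) = -3·L_0(n) - 1·L_1(n).
Expanding and collecting terms gives f(n) = n - 3.
Check: f(2) = -1. ✓

f(n) = n - 3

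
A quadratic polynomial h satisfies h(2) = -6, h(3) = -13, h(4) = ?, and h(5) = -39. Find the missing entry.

On equispaced nodes a degree-2 polynomial has vanishing third forward difference, so
  - h(2) + 3·h(3) - 3·h(4) + h(5) = 0.
Substituting the known values and solving for h(4):
  -3·h(4) = 72
  h(4) = -24.

-24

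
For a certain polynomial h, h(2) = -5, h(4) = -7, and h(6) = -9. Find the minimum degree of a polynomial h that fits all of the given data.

Forward differences of the values at n = 2, 4, 6:
  h  : -5  -7  -9
  Δ  : -2  -2
  Δ^2: 0
The first differences are constant (-2) and nonzero, while all higher differences vanish, so the minimal degree is 1.

1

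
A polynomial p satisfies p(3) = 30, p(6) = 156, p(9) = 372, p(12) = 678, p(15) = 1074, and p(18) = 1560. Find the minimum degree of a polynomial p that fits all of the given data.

2

Forward differences of the values at t = 3, 6, 9, 12, 15, 18:
  p  : 30  156  372  678  1074  1560
  Δ  : 126  216  306  396  486
  Δ^2: 90  90  90  90
  Δ^3: 0  0  0
  Δ^4: 0  0
  Δ^5: 0
The second differences are constant (90) and nonzero, while all higher differences vanish, so the minimal degree is 2.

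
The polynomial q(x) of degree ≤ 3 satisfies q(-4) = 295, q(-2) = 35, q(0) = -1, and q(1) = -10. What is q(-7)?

1630

Write q(x) = ax^3 + bx^2 + cx + d. Substituting each data point gives a linear system:
  -64a + 16b - 4c + d = 295
  -8a + 4b - 2c + d = 35
  d = -1
  a + b + c + d = -10
Solving the system yields a = -5, b = -2, c = -2, d = -1.
So q(x) = -5x³ - 2x² - 2x - 1.
Then q(-7) = 1630.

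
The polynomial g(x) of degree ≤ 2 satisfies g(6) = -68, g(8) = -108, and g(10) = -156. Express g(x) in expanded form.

g(x) = -x^2 - 6x + 4

Write g(x) = ax^2 + bx + c. Substituting each data point gives a linear system:
  36a + 6b + c = -68
  64a + 8b + c = -108
  100a + 10b + c = -156
Solving the system yields a = -1, b = -6, c = 4.
So g(x) = -x^2 - 6x + 4.
Check: g(6) = -68. ✓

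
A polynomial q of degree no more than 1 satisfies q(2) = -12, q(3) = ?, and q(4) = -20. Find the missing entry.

-16

On equispaced nodes a degree-1 polynomial has vanishing second forward difference, so
  q(2) - 2·q(3) + q(4) = 0.
Substituting the known values and solving for q(3):
  -2·q(3) = 32
  q(3) = -16.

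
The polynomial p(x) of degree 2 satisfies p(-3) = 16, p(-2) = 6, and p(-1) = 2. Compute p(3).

Write p(x) = ax^2 + bx + c. Substituting each data point gives a linear system:
  9a - 3b + c = 16
  4a - 2b + c = 6
  a - b + c = 2
Solving the system yields a = 3, b = 5, c = 4.
So p(x) = 3x^2 + 5x + 4.
Then p(3) = 46.

46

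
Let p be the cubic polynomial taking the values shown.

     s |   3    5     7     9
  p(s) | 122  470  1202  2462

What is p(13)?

Write p(s) = as^3 + bs^2 + cs + d. Substituting each data point gives a linear system:
  27a + 9b + 3c + d = 122
  125a + 25b + 5c + d = 470
  343a + 49b + 7c + d = 1202
  729a + 81b + 9c + d = 2462
Solving the system yields a = 3, b = 3, c = 3, d = 5.
So p(s) = 3s^3 + 3s^2 + 3s + 5.
Then p(13) = 7142.

7142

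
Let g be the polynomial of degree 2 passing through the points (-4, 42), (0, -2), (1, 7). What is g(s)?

Write g(s) = as^2 + bs + c. Substituting each data point gives a linear system:
  16a - 4b + c = 42
  c = -2
  a + b + c = 7
Solving the system yields a = 4, b = 5, c = -2.
So g(s) = 4s^2 + 5s - 2.
Check: g(-4) = 42. ✓

g(s) = 4s^2 + 5s - 2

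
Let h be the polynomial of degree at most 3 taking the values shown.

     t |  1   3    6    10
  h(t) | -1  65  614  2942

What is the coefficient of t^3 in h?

3

Write h(t) = at^3 + bt^2 + ct + d. Substituting each data point gives a linear system:
  a + b + c + d = -1
  27a + 9b + 3c + d = 65
  216a + 36b + 6c + d = 614
  1000a + 100b + 10c + d = 2942
Solving the system yields a = 3, b = 0, c = -6, d = 2.
So h(t) = 3t³ - 6t + 2.
The leading coefficient is 3.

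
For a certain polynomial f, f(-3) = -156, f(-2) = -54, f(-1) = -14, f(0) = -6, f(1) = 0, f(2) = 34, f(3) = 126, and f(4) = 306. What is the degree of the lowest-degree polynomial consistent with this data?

Forward differences of the values at t = -3, -2, -1, 0, 1, 2, 3, 4:
  f  : -156  -54  -14  -6  0  34  126  306
  Δ  : 102  40  8  6  34  92  180
  Δ^2: -62  -32  -2  28  58  88
  Δ^3: 30  30  30  30  30
  Δ^4: 0  0  0  0
  Δ^5: 0  0  0
  Δ^6: 0  0
  Δ^7: 0
The third differences are constant (30) and nonzero, while all higher differences vanish, so the minimal degree is 3.

3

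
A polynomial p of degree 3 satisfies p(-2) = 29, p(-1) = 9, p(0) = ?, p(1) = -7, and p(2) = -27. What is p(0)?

1

On equispaced nodes a degree-3 polynomial has vanishing fourth forward difference, so
  p(-2) - 4·p(-1) + 6·p(0) - 4·p(1) + p(2) = 0.
Substituting the known values and solving for p(0):
  6·p(0) = 6
  p(0) = 1.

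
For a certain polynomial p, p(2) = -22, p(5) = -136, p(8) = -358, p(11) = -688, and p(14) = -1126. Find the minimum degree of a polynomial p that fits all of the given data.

2

Forward differences of the values at s = 2, 5, 8, 11, 14:
  p  : -22  -136  -358  -688  -1126
  Δ  : -114  -222  -330  -438
  Δ^2: -108  -108  -108
  Δ^3: 0  0
  Δ^4: 0
The second differences are constant (-108) and nonzero, while all higher differences vanish, so the minimal degree is 2.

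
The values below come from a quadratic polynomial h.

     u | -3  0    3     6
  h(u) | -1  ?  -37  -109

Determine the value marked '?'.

The 3 known points determine the degree-2 polynomial uniquely.
Write h(u) = au^2 + bu + c. Substituting each data point gives a linear system:
  9a - 3b + c = -1
  9a + 3b + c = -37
  36a + 6b + c = -109
Solving the system yields a = -2, b = -6, c = -1.
So h(u) = -2u² - 6u - 1.
Then h(0) = -1.

-1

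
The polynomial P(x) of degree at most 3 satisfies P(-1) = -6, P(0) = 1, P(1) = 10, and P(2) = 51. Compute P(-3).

Write P(x) = ax^3 + bx^2 + cx + d. Substituting each data point gives a linear system:
  -a + b - c + d = -6
  d = 1
  a + b + c + d = 10
  8a + 4b + 2c + d = 51
Solving the system yields a = 5, b = 1, c = 3, d = 1.
So P(x) = 5x³ + x² + 3x + 1.
Then P(-3) = -134.

-134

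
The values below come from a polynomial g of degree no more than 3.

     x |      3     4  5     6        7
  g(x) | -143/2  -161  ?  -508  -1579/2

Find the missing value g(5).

-605/2

On equispaced nodes a degree-3 polynomial has vanishing fourth forward difference, so
  g(3) - 4·g(4) + 6·g(5) - 4·g(6) + g(7) = 0.
Substituting the known values and solving for g(5):
  6·g(5) = -1815
  g(5) = -605/2.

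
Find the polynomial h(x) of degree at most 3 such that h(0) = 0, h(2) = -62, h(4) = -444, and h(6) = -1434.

h(x) = -6x^3 - 4x^2 + x

Write h(x) = ax^3 + bx^2 + cx + d. Substituting each data point gives a linear system:
  d = 0
  8a + 4b + 2c + d = -62
  64a + 16b + 4c + d = -444
  216a + 36b + 6c + d = -1434
Solving the system yields a = -6, b = -4, c = 1, d = 0.
So h(x) = -6x³ - 4x² + x.
Check: h(4) = -444. ✓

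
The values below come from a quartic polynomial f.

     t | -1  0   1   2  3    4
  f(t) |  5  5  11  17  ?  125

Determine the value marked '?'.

On equispaced nodes a degree-4 polynomial has vanishing fifth forward difference, so
  - f(-1) + 5·f(0) - 10·f(1) + 10·f(2) - 5·f(3) + f(4) = 0.
Substituting the known values and solving for f(3):
  -5·f(3) = -205
  f(3) = 41.

41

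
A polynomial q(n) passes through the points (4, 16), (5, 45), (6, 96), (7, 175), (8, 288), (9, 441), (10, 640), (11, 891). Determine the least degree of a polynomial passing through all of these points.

Forward differences of the values at n = 4, 5, 6, 7, 8, 9, 10, 11:
  q  : 16  45  96  175  288  441  640  891
  Δ  : 29  51  79  113  153  199  251
  Δ^2: 22  28  34  40  46  52
  Δ^3: 6  6  6  6  6
  Δ^4: 0  0  0  0
  Δ^5: 0  0  0
  Δ^6: 0  0
  Δ^7: 0
The third differences are constant (6) and nonzero, while all higher differences vanish, so the minimal degree is 3.

3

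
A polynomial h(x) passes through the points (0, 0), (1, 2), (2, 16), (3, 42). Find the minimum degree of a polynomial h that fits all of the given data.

2

Forward differences of the values at x = 0, 1, 2, 3:
  h  : 0  2  16  42
  Δ  : 2  14  26
  Δ^2: 12  12
  Δ^3: 0
The second differences are constant (12) and nonzero, while all higher differences vanish, so the minimal degree is 2.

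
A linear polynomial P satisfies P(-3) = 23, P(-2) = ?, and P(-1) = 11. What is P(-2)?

17

The 2 known points determine the degree-1 polynomial uniquely.
Write P(n) = an + b. Substituting each data point gives a linear system:
  -3a + b = 23
  -a + b = 11
Solving the system yields a = -6, b = 5.
So P(n) = -6n + 5.
Then P(-2) = 17.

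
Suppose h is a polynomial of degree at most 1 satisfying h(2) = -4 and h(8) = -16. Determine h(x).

h(x) = -2x

Write h(x) = ax + b. Substituting each data point gives a linear system:
  2a + b = -4
  8a + b = -16
Solving the system yields a = -2, b = 0.
So h(x) = -2x.
Check: h(2) = -4. ✓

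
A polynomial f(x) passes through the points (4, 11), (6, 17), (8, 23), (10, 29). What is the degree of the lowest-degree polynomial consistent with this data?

Forward differences of the values at x = 4, 6, 8, 10:
  f  : 11  17  23  29
  Δ  : 6  6  6
  Δ^2: 0  0
  Δ^3: 0
The first differences are constant (6) and nonzero, while all higher differences vanish, so the minimal degree is 1.

1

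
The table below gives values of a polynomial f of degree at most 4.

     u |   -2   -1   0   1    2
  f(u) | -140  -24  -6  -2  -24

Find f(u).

f(u) = -4u^4 + 6u^3 - 3u^2 + 5u - 6

Write f(u) = au^4 + bu^3 + cu^2 + du + e. Substituting each data point gives a linear system:
  16a - 8b + 4c - 2d + e = -140
  a - b + c - d + e = -24
  e = -6
  a + b + c + d + e = -2
  16a + 8b + 4c + 2d + e = -24
Solving the system yields a = -4, b = 6, c = -3, d = 5, e = -6.
So f(u) = -4u⁴ + 6u³ - 3u² + 5u - 6.
Check: f(0) = -6. ✓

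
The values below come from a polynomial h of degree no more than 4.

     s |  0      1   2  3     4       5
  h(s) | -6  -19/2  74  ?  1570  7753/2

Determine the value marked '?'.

On equispaced nodes a degree-4 polynomial has vanishing fifth forward difference, so
  - h(0) + 5·h(1) - 10·h(2) + 10·h(3) - 5·h(4) + h(5) = 0.
Substituting the known values and solving for h(3):
  10·h(3) = 4755
  h(3) = 951/2.

951/2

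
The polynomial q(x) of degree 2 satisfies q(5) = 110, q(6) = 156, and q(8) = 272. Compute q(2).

Using the Lagrange interpolation formula with nodes 5, 6, 8:
  L_0(x) = (x - 6)(x - 8) / 3
  L_1(x) = (x - 5)(x - 8) / -2
  L_2(x) = (x - 5)(x - 6) / 6
Then q(x) = 110·L_0(x) + 156·L_1(x) + 272·L_2(x).
Expanding and collecting terms gives q(x) = 4x² + 2x.
Evaluating at x = 2: q(2) = 20.

20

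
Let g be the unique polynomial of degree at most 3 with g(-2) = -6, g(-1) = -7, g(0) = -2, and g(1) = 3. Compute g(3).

Forward differences of the values at t = -2, -1, 0, 1:
  g  : -6  -7  -2  3
  Δ  : -1  5  5
  Δ^2: 6  0
  Δ^3: -6
The third differences are constant, confirming degree 3.
Interpolating (Newton forward form) and evaluating at t = 3 gives g(3) = -11.

-11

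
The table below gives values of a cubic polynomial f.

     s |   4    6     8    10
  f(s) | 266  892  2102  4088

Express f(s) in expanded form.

f(s) = 4s^3 + s^2 - s - 2

Using the Lagrange interpolation formula with nodes 4, 6, 8, 10:
  L_0(s) = (s - 6)(s - 8)(s - 10) / -48
  L_1(s) = (s - 4)(s - 8)(s - 10) / 16
  L_2(s) = (s - 4)(s - 6)(s - 10) / -16
  L_3(s) = (s - 4)(s - 6)(s - 8) / 48
Then f(s) = 266·L_0(s) + 892·L_1(s) + 2102·L_2(s) + 4088·L_3(s).
Expanding and collecting terms gives f(s) = 4s³ + s² - s - 2.
Check: f(6) = 892. ✓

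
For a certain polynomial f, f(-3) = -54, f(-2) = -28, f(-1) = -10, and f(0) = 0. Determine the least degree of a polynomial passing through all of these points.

Forward differences of the values at x = -3, -2, -1, 0:
  f  : -54  -28  -10  0
  Δ  : 26  18  10
  Δ^2: -8  -8
  Δ^3: 0
The second differences are constant (-8) and nonzero, while all higher differences vanish, so the minimal degree is 2.

2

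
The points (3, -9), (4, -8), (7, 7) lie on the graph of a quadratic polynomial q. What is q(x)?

q(x) = x^2 - 6x

Using the Lagrange interpolation formula with nodes 3, 4, 7:
  L_0(x) = (x - 4)(x - 7) / 4
  L_1(x) = (x - 3)(x - 7) / -3
  L_2(x) = (x - 3)(x - 4) / 12
Then q(x) = -9·L_0(x) - 8·L_1(x) + 7·L_2(x).
Expanding and collecting terms gives q(x) = x^2 - 6x.
Check: q(4) = -8. ✓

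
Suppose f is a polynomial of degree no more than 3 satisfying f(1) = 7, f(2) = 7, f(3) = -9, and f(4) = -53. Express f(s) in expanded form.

Using the Lagrange interpolation formula with nodes 1, 2, 3, 4:
  L_0(s) = (s - 2)(s - 3)(s - 4) / -6
  L_1(s) = (s - 1)(s - 3)(s - 4) / 2
  L_2(s) = (s - 1)(s - 2)(s - 4) / -2
  L_3(s) = (s - 1)(s - 2)(s - 3) / 6
Then f(s) = 7·L_0(s) + 7·L_1(s) - 9·L_2(s) - 53·L_3(s).
Expanding and collecting terms gives f(s) = -2s³ + 4s² + 2s + 3.
Check: f(3) = -9. ✓

f(s) = -2s^3 + 4s^2 + 2s + 3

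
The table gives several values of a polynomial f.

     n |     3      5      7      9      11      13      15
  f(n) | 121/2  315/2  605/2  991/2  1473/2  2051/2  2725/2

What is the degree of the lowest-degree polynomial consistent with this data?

Forward differences of the values at n = 3, 5, 7, 9, 11, 13, 15:
  f  : 121/2  315/2  605/2  991/2  1473/2  2051/2  2725/2
  Δ  : 97  145  193  241  289  337
  Δ^2: 48  48  48  48  48
  Δ^3: 0  0  0  0
  Δ^4: 0  0  0
  Δ^5: 0  0
  Δ^6: 0
The second differences are constant (48) and nonzero, while all higher differences vanish, so the minimal degree is 2.

2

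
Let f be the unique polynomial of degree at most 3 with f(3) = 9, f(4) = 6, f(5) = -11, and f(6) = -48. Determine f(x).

Write f(x) = ax^3 + bx^2 + cx + d. Substituting each data point gives a linear system:
  27a + 9b + 3c + d = 9
  64a + 16b + 4c + d = 6
  125a + 25b + 5c + d = -11
  216a + 36b + 6c + d = -48
Solving the system yields a = -1, b = 5, c = -1, d = -6.
So f(x) = -x^3 + 5x^2 - x - 6.
Check: f(6) = -48. ✓

f(x) = -x^3 + 5x^2 - x - 6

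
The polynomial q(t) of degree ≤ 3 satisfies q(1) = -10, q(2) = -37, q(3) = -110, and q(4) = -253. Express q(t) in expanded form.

q(t) = -4t^3 + t^2 - 2t - 5

Using the Lagrange interpolation formula with nodes 1, 2, 3, 4:
  L_0(t) = (t - 2)(t - 3)(t - 4) / -6
  L_1(t) = (t - 1)(t - 3)(t - 4) / 2
  L_2(t) = (t - 1)(t - 2)(t - 4) / -2
  L_3(t) = (t - 1)(t - 2)(t - 3) / 6
Then q(t) = -10·L_0(t) - 37·L_1(t) - 110·L_2(t) - 253·L_3(t).
Expanding and collecting terms gives q(t) = -4t³ + t² - 2t - 5.
Check: q(2) = -37. ✓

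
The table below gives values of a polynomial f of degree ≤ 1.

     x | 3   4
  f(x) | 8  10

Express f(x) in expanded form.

f(x) = 2x + 2

Write f(x) = ax + b. Substituting each data point gives a linear system:
  3a + b = 8
  4a + b = 10
Solving the system yields a = 2, b = 2.
So f(x) = 2x + 2.
Check: f(4) = 10. ✓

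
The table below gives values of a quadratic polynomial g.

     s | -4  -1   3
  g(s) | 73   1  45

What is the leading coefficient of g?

5

Write g(s) = as^2 + bs + c. Substituting each data point gives a linear system:
  16a - 4b + c = 73
  a - b + c = 1
  9a + 3b + c = 45
Solving the system yields a = 5, b = 1, c = -3.
So g(s) = 5s^2 + s - 3.
The leading coefficient is 5.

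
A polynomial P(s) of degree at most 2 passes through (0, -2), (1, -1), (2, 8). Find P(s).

Write P(s) = as^2 + bs + c. Substituting each data point gives a linear system:
  c = -2
  a + b + c = -1
  4a + 2b + c = 8
Solving the system yields a = 4, b = -3, c = -2.
So P(s) = 4s^2 - 3s - 2.
Check: P(0) = -2. ✓

P(s) = 4s^2 - 3s - 2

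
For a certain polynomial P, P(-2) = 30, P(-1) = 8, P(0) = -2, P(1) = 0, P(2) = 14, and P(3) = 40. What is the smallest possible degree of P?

Forward differences of the values at t = -2, -1, 0, 1, 2, 3:
  P  : 30  8  -2  0  14  40
  Δ  : -22  -10  2  14  26
  Δ^2: 12  12  12  12
  Δ^3: 0  0  0
  Δ^4: 0  0
  Δ^5: 0
The second differences are constant (12) and nonzero, while all higher differences vanish, so the minimal degree is 2.

2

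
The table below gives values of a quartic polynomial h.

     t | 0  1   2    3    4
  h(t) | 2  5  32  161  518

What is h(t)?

h(t) = 2t^4 + t^3 - 5t^2 + 5t + 2

Write h(t) = at^4 + bt^3 + ct^2 + dt + e. Substituting each data point gives a linear system:
  e = 2
  a + b + c + d + e = 5
  16a + 8b + 4c + 2d + e = 32
  81a + 27b + 9c + 3d + e = 161
  256a + 64b + 16c + 4d + e = 518
Solving the system yields a = 2, b = 1, c = -5, d = 5, e = 2.
So h(t) = 2t⁴ + t³ - 5t² + 5t + 2.
Check: h(3) = 161. ✓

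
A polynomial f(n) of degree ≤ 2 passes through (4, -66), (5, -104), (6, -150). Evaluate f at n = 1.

Using the Lagrange interpolation formula with nodes 4, 5, 6:
  L_0(n) = (n - 5)(n - 6) / 2
  L_1(n) = (n - 4)(n - 6) / -1
  L_2(n) = (n - 4)(n - 5) / 2
Then f(n) = -66·L_0(n) - 104·L_1(n) - 150·L_2(n).
Expanding and collecting terms gives f(n) = -4n^2 - 2n + 6.
Evaluating at n = 1: f(1) = 0.

0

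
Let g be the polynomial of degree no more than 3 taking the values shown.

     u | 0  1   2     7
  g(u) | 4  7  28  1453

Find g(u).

g(u) = 5u^3 - 6u^2 + 4u + 4

Write g(u) = au^3 + bu^2 + cu + d. Substituting each data point gives a linear system:
  d = 4
  a + b + c + d = 7
  8a + 4b + 2c + d = 28
  343a + 49b + 7c + d = 1453
Solving the system yields a = 5, b = -6, c = 4, d = 4.
So g(u) = 5u^3 - 6u^2 + 4u + 4.
Check: g(0) = 4. ✓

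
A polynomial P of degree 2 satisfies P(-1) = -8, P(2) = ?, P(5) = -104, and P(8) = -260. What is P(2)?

-20

The 3 known points determine the degree-2 polynomial uniquely.
Write P(x) = ax^2 + bx + c. Substituting each data point gives a linear system:
  a - b + c = -8
  25a + 5b + c = -104
  64a + 8b + c = -260
Solving the system yields a = -4, b = 0, c = -4.
So P(x) = -4x² - 4.
Then P(2) = -20.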